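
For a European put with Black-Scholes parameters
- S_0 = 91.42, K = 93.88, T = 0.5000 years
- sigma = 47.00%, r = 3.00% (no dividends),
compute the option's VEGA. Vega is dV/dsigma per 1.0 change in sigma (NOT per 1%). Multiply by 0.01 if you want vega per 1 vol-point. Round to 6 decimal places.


Answer: Vega = 25.567403

Derivation:
d1 = 0.1314072255; d2 = -0.2009329616
phi(d1) = 0.3955126677; exp(-qT) = 1.0000000000; exp(-rT) = 0.9851119396
Vega = S * exp(-qT) * phi(d1) * sqrt(T) = 91.4200 * 1.0000000000 * 0.3955126677 * 0.7071067812 = 25.567403


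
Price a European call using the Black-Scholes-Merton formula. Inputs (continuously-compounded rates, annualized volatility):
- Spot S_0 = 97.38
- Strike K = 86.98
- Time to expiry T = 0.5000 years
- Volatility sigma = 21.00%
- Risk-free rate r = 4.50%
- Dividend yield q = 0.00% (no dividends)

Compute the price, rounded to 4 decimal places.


d1 = (ln(S/K) + (r - q + 0.5*sigma^2) * T) / (sigma * sqrt(T)) = 0.98636442
d2 = d1 - sigma * sqrt(T) = 0.83787200
exp(-rT) = 0.97775124; exp(-qT) = 1.00000000
C = S_0 * exp(-qT) * N(d1) - K * exp(-rT) * N(d2)
N(d1) = 0.83802284; N(d2) = 0.79894870
C = 97.3800 * 1.00000000 * 0.83802284 - 86.9800 * 0.97775124 * 0.79894870 = 13.6602

Answer: Price = 13.6602


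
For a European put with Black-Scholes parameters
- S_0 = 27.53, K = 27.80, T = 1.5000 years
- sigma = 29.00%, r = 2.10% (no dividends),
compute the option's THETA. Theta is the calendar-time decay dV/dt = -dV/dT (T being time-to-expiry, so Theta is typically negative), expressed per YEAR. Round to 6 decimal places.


d1 = 0.2387979352; d2 = -0.1163780775
phi(d1) = 0.3877281768; exp(-qT) = 1.0000000000; exp(-rT) = 0.9689909565
Theta = -S*exp(-qT)*phi(d1)*sigma/(2*sqrt(T)) + r*K*exp(-rT)*N(-d2) - q*S*exp(-qT)*N(-d1)
N(-d1) = 0.4056311357; N(-d2) = 0.5463235455; sqrt(T) = 1.2247448714
Term 1 = -27.5300 * 1.0000000000 * 0.3877281768 * 0.2900 / (2 * 1.2247448714) = -1.2637348061
Term 2 = 0.0210 * 27.8000 * 0.9689909565 * 0.5463235455 = 0.3090535472
Term 3 = 0 (no dividend yield, q = 0)
Theta = -1.2637348061 + (0.3090535472) + (0.0000000000) = -0.954681

Answer: Theta = -0.954681


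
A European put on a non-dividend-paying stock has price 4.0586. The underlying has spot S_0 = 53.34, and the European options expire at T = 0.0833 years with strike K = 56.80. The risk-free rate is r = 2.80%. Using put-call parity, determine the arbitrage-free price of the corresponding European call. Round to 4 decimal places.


Answer: Call price = 0.7309

Derivation:
Put-call parity: C - P = S_0 * exp(-qT) - K * exp(-rT).
S_0 * exp(-qT) = 53.3400 * 1.00000000 = 53.34000000
K * exp(-rT) = 56.8000 * 0.99767032 = 56.66767406
C = P + S*exp(-qT) - K*exp(-rT)
C = 4.0586 + 53.34000000 - 56.66767406 = 0.7309


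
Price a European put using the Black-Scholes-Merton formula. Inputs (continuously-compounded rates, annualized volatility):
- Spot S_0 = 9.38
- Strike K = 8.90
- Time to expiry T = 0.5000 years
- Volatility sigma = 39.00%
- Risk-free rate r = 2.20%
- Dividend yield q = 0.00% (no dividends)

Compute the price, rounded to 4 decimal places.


Answer: Price = 0.7345

Derivation:
d1 = (ln(S/K) + (r - q + 0.5*sigma^2) * T) / (sigma * sqrt(T)) = 0.36825210
d2 = d1 - sigma * sqrt(T) = 0.09248045
exp(-rT) = 0.98906028; exp(-qT) = 1.00000000
P = K * exp(-rT) * N(-d2) - S_0 * exp(-qT) * N(-d1)
N(-d1) = 0.35634263; N(-d2) = 0.46315816
P = 8.9000 * 0.98906028 * 0.46315816 - 9.3800 * 1.00000000 * 0.35634263 = 0.7345


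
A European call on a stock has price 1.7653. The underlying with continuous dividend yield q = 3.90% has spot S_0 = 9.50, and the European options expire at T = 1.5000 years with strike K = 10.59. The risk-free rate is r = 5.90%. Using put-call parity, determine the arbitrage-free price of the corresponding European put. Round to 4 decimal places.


Put-call parity: C - P = S_0 * exp(-qT) - K * exp(-rT).
S_0 * exp(-qT) = 9.5000 * 0.94317824 = 8.96019328
K * exp(-rT) = 10.5900 * 0.91530311 = 9.69305994
P = C - S*exp(-qT) + K*exp(-rT)
P = 1.7653 - 8.96019328 + 9.69305994 = 2.4982

Answer: Put price = 2.4982


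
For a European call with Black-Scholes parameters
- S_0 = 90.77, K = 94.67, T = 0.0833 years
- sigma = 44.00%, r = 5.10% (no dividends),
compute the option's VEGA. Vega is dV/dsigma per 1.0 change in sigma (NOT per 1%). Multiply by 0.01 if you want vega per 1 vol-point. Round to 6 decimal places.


Answer: Vega = 10.168393

Derivation:
d1 = -0.2343192236; d2 = -0.3613108769
phi(d1) = 0.3881391838; exp(-qT) = 1.0000000000; exp(-rT) = 0.9957607113
Vega = S * exp(-qT) * phi(d1) * sqrt(T) = 90.7700 * 1.0000000000 * 0.3881391838 * 0.2886173938 = 10.168393


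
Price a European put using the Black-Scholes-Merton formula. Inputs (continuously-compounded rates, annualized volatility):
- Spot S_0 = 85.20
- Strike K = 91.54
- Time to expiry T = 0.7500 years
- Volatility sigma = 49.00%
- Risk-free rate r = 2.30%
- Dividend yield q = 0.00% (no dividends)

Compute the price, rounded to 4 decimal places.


d1 = (ln(S/K) + (r - q + 0.5*sigma^2) * T) / (sigma * sqrt(T)) = 0.08368727
d2 = d1 - sigma * sqrt(T) = -0.34066518
exp(-rT) = 0.98289793; exp(-qT) = 1.00000000
P = K * exp(-rT) * N(-d2) - S_0 * exp(-qT) * N(-d1)
N(-d1) = 0.46665254; N(-d2) = 0.63332217
P = 91.5400 * 0.98289793 * 0.63332217 - 85.2000 * 1.00000000 * 0.46665254 = 17.2240

Answer: Price = 17.2240


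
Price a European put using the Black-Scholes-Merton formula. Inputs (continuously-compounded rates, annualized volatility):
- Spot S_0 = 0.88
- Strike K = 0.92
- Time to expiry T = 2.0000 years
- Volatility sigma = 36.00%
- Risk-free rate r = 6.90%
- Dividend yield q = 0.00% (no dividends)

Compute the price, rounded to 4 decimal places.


d1 = (ln(S/K) + (r - q + 0.5*sigma^2) * T) / (sigma * sqrt(T)) = 0.43830453
d2 = d1 - sigma * sqrt(T) = -0.07081235
exp(-rT) = 0.87109869; exp(-qT) = 1.00000000
P = K * exp(-rT) * N(-d2) - S_0 * exp(-qT) * N(-d1)
N(-d1) = 0.33058277; N(-d2) = 0.52822645
P = 0.9200 * 0.87109869 * 0.52822645 - 0.8800 * 1.00000000 * 0.33058277 = 0.1324

Answer: Price = 0.1324


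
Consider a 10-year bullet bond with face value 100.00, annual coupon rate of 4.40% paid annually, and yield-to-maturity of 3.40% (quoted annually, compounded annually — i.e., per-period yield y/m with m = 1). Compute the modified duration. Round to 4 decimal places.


Coupon per period c = face * coupon_rate / m = 4.400000
Periods per year m = 1; per-period yield y/m = 0.034000
Number of cashflows N = 10
Cashflows (t years, CF_t, discount factor 1/(1+y/m)^(m*t), PV):
  t = 1.0000: CF_t = 4.400000, DF = 0.967118, PV = 4.255319
  t = 2.0000: CF_t = 4.400000, DF = 0.935317, PV = 4.115396
  t = 3.0000: CF_t = 4.400000, DF = 0.904562, PV = 3.980073
  t = 4.0000: CF_t = 4.400000, DF = 0.874818, PV = 3.849200
  t = 5.0000: CF_t = 4.400000, DF = 0.846052, PV = 3.722631
  t = 6.0000: CF_t = 4.400000, DF = 0.818233, PV = 3.600223
  t = 7.0000: CF_t = 4.400000, DF = 0.791327, PV = 3.481841
  t = 8.0000: CF_t = 4.400000, DF = 0.765307, PV = 3.367351
  t = 9.0000: CF_t = 4.400000, DF = 0.740142, PV = 3.256626
  t = 10.0000: CF_t = 104.400000, DF = 0.715805, PV = 74.730022
Price P = sum_t PV_t = 108.358682
First compute Macaulay numerator sum_t t * PV_t:
  t * PV_t at t = 1.0000: 4.255319
  t * PV_t at t = 2.0000: 8.230791
  t * PV_t at t = 3.0000: 11.940220
  t * PV_t at t = 4.0000: 15.396802
  t * PV_t at t = 5.0000: 18.613155
  t * PV_t at t = 6.0000: 21.601340
  t * PV_t at t = 7.0000: 24.372885
  t * PV_t at t = 8.0000: 26.938807
  t * PV_t at t = 9.0000: 29.309630
  t * PV_t at t = 10.0000: 747.300222
Macaulay duration D = 907.959170 / 108.358682 = 8.379201
Modified duration = D / (1 + y/m) = 8.379201 / (1 + 0.034000) = 8.103676

Answer: Modified duration = 8.1037


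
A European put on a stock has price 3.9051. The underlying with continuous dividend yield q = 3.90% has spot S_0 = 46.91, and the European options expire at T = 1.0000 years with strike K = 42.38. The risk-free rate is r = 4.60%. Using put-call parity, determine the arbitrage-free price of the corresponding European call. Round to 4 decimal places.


Put-call parity: C - P = S_0 * exp(-qT) - K * exp(-rT).
S_0 * exp(-qT) = 46.9100 * 0.96175071 = 45.11572577
K * exp(-rT) = 42.3800 * 0.95504196 = 40.47467836
C = P + S*exp(-qT) - K*exp(-rT)
C = 3.9051 + 45.11572577 - 40.47467836 = 8.5461

Answer: Call price = 8.5461


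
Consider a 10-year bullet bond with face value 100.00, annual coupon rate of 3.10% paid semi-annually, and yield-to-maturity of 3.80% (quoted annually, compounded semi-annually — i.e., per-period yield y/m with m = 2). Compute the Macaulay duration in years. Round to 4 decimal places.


Coupon per period c = face * coupon_rate / m = 1.550000
Periods per year m = 2; per-period yield y/m = 0.019000
Number of cashflows N = 20
Cashflows (t years, CF_t, discount factor 1/(1+y/m)^(m*t), PV):
  t = 0.5000: CF_t = 1.550000, DF = 0.981354, PV = 1.521099
  t = 1.0000: CF_t = 1.550000, DF = 0.963056, PV = 1.492737
  t = 1.5000: CF_t = 1.550000, DF = 0.945099, PV = 1.464904
  t = 2.0000: CF_t = 1.550000, DF = 0.927477, PV = 1.437590
  t = 2.5000: CF_t = 1.550000, DF = 0.910184, PV = 1.410785
  t = 3.0000: CF_t = 1.550000, DF = 0.893213, PV = 1.384480
  t = 3.5000: CF_t = 1.550000, DF = 0.876558, PV = 1.358665
  t = 4.0000: CF_t = 1.550000, DF = 0.860214, PV = 1.333332
  t = 4.5000: CF_t = 1.550000, DF = 0.844175, PV = 1.308471
  t = 5.0000: CF_t = 1.550000, DF = 0.828434, PV = 1.284073
  t = 5.5000: CF_t = 1.550000, DF = 0.812988, PV = 1.260131
  t = 6.0000: CF_t = 1.550000, DF = 0.797829, PV = 1.236635
  t = 6.5000: CF_t = 1.550000, DF = 0.782953, PV = 1.213577
  t = 7.0000: CF_t = 1.550000, DF = 0.768354, PV = 1.190949
  t = 7.5000: CF_t = 1.550000, DF = 0.754028, PV = 1.168743
  t = 8.0000: CF_t = 1.550000, DF = 0.739968, PV = 1.146951
  t = 8.5000: CF_t = 1.550000, DF = 0.726171, PV = 1.125565
  t = 9.0000: CF_t = 1.550000, DF = 0.712631, PV = 1.104578
  t = 9.5000: CF_t = 1.550000, DF = 0.699343, PV = 1.083982
  t = 10.0000: CF_t = 101.550000, DF = 0.686304, PV = 69.694137
Price P = sum_t PV_t = 94.221383
Macaulay numerator sum_t t * PV_t:
  t * PV_t at t = 0.5000: 0.760550
  t * PV_t at t = 1.0000: 1.492737
  t * PV_t at t = 1.5000: 2.197356
  t * PV_t at t = 2.0000: 2.875179
  t * PV_t at t = 2.5000: 3.526962
  t * PV_t at t = 3.0000: 4.153439
  t * PV_t at t = 3.5000: 4.755328
  t * PV_t at t = 4.0000: 5.333327
  t * PV_t at t = 4.5000: 5.888119
  t * PV_t at t = 5.0000: 6.420367
  t * PV_t at t = 5.5000: 6.930720
  t * PV_t at t = 6.0000: 7.419809
  t * PV_t at t = 6.5000: 7.888250
  t * PV_t at t = 7.0000: 8.336642
  t * PV_t at t = 7.5000: 8.765571
  t * PV_t at t = 8.0000: 9.175606
  t * PV_t at t = 8.5000: 9.567302
  t * PV_t at t = 9.0000: 9.941202
  t * PV_t at t = 9.5000: 10.297832
  t * PV_t at t = 10.0000: 696.941375
Macaulay duration D = (sum_t t * PV_t) / P = 812.667673 / 94.221383 = 8.625087

Answer: Macaulay duration = 8.6251 years


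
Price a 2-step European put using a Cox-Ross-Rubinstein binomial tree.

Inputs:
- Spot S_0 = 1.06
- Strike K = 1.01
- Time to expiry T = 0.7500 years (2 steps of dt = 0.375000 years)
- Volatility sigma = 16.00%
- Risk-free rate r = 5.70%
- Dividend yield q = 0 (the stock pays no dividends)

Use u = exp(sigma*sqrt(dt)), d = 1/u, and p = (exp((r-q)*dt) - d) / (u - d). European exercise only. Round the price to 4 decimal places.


dt = T/N = 0.375000
u = exp(sigma*sqrt(dt)) = 1.102940; d = 1/u = 0.906667
p = (exp((r-q)*dt) - d) / (u - d) = 0.585601
Discount per step: exp(-r*dt) = 0.978852
Stock lattice S(k, i) with i counting down-moves:
  k=0: S(0,0) = 1.0600
  k=1: S(1,0) = 1.1691; S(1,1) = 0.9611
  k=2: S(2,0) = 1.2895; S(2,1) = 1.0600; S(2,2) = 0.8714
Terminal payoffs V(N, i) = max(K - S_T, 0):
  V(2,0) = 0.000000; V(2,1) = 0.000000; V(2,2) = 0.138631
Backward induction: V(k, i) = exp(-r*dt) * [p * V(k+1, i) + (1-p) * V(k+1, i+1)].
  V(1,0) = exp(-r*dt) * [p*0.000000 + (1-p)*0.000000] = 0.000000
  V(1,1) = exp(-r*dt) * [p*0.000000 + (1-p)*0.138631] = 0.056234
  V(0,0) = exp(-r*dt) * [p*0.000000 + (1-p)*0.056234] = 0.022810

Answer: Price = V(0,0) = 0.0228


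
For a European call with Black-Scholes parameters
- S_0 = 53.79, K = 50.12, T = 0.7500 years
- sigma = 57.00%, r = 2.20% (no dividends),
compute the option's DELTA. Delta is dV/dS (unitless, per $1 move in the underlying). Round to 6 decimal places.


d1 = 0.4234002175; d2 = -0.0702342627
phi(d1) = 0.3647393080; exp(-qT) = 1.0000000000; exp(-rT) = 0.9836353794
N(d1) = 0.6639983569
Delta = exp(-qT) * N(d1) = 1.0000000000 * 0.6639983569 = 0.663998

Answer: Delta = 0.663998


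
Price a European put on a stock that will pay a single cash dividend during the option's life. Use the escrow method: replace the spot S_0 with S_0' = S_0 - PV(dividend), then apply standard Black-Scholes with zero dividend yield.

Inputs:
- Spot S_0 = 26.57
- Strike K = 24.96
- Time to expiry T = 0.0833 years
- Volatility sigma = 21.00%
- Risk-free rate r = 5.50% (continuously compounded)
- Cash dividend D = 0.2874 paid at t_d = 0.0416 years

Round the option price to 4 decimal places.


PV(D) = D * exp(-r * t_d) = 0.2874 * 0.99771462 = 0.28674318
S_0' = S_0 - PV(D) = 26.5700 - 0.28674318 = 26.28325682
d1 = (ln(S_0'/K) + (r + sigma^2/2)*T) / (sigma*sqrt(T)) = 0.95819449
d2 = d1 - sigma*sqrt(T) = 0.89758484
exp(-rT) = 0.99542898
N(-d1) = 0.16898235; N(-d2) = 0.18470346
P = K * exp(-rT) * N(-d2) - S_0' * N(-d1) = 24.9600 * 0.99542898 * 0.18470346 - 26.28325682 * 0.16898235 = 0.1477

Answer: Price = 0.1477


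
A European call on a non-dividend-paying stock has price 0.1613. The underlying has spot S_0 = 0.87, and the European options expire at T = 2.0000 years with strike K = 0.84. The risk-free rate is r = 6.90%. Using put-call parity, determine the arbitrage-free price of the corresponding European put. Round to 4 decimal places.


Answer: Put price = 0.0230

Derivation:
Put-call parity: C - P = S_0 * exp(-qT) - K * exp(-rT).
S_0 * exp(-qT) = 0.8700 * 1.00000000 = 0.87000000
K * exp(-rT) = 0.8400 * 0.87109869 = 0.73172290
P = C - S*exp(-qT) + K*exp(-rT)
P = 0.1613 - 0.87000000 + 0.73172290 = 0.0230


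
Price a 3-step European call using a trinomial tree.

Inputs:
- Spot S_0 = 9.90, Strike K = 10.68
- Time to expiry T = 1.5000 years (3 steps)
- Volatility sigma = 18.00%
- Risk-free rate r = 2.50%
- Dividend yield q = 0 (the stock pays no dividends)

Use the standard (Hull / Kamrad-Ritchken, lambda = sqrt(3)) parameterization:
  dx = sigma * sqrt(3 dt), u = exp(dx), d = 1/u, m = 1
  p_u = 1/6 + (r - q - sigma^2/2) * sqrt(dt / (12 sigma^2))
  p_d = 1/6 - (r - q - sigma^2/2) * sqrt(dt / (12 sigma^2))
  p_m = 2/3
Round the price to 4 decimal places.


dt = T/N = 0.500000; dx = sigma*sqrt(3*dt) = 0.220454
u = exp(dx) = 1.246643; d = 1/u = 0.802154
p_u = 0.176646, p_m = 0.666667, p_d = 0.156687
Discount per step: exp(-r*dt) = 0.987578
Stock lattice S(k, j) with j the centered position index:
  k=0: S(0,+0) = 9.9000
  k=1: S(1,-1) = 7.9413; S(1,+0) = 9.9000; S(1,+1) = 12.3418
  k=2: S(2,-2) = 6.3702; S(2,-1) = 7.9413; S(2,+0) = 9.9000; S(2,+1) = 12.3418; S(2,+2) = 15.3858
  k=3: S(3,-3) = 5.1099; S(3,-2) = 6.3702; S(3,-1) = 7.9413; S(3,+0) = 9.9000; S(3,+1) = 12.3418; S(3,+2) = 15.3858; S(3,+3) = 19.1806
Terminal payoffs V(N, j) = max(S_T - K, 0):
  V(3,-3) = 0.000000; V(3,-2) = 0.000000; V(3,-1) = 0.000000; V(3,+0) = 0.000000; V(3,+1) = 1.661762; V(3,+2) = 4.705768; V(3,+3) = 8.500555
Backward induction: V(k, j) = exp(-r*dt) * [p_u * V(k+1, j+1) + p_m * V(k+1, j) + p_d * V(k+1, j-1)]
  V(2,-2) = exp(-r*dt) * [p_u*0.000000 + p_m*0.000000 + p_d*0.000000] = 0.000000
  V(2,-1) = exp(-r*dt) * [p_u*0.000000 + p_m*0.000000 + p_d*0.000000] = 0.000000
  V(2,+0) = exp(-r*dt) * [p_u*1.661762 + p_m*0.000000 + p_d*0.000000] = 0.289897
  V(2,+1) = exp(-r*dt) * [p_u*4.705768 + p_m*1.661762 + p_d*0.000000] = 1.915009
  V(2,+2) = exp(-r*dt) * [p_u*8.500555 + p_m*4.705768 + p_d*1.661762] = 4.838287
  V(1,-1) = exp(-r*dt) * [p_u*0.289897 + p_m*0.000000 + p_d*0.000000] = 0.050573
  V(1,+0) = exp(-r*dt) * [p_u*1.915009 + p_m*0.289897 + p_d*0.000000] = 0.524941
  V(1,+1) = exp(-r*dt) * [p_u*4.838287 + p_m*1.915009 + p_d*0.289897] = 2.149720
  V(0,+0) = exp(-r*dt) * [p_u*2.149720 + p_m*0.524941 + p_d*0.050573] = 0.728461

Answer: Price = V(0,0) = 0.7285


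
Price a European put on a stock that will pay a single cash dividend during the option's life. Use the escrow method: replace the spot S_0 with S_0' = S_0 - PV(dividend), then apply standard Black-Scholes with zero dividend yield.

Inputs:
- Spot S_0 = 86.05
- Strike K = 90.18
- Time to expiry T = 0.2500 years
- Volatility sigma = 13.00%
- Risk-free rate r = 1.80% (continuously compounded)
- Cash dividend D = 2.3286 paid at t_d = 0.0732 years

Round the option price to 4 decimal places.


Answer: Price = 6.4579

Derivation:
PV(D) = D * exp(-r * t_d) = 2.3286 * 0.99868327 = 2.32553386
S_0' = S_0 - PV(D) = 86.0500 - 2.32553386 = 83.72446614
d1 = (ln(S_0'/K) + (r + sigma^2/2)*T) / (sigma*sqrt(T)) = -1.04098355
d2 = d1 - sigma*sqrt(T) = -1.10598355
exp(-rT) = 0.99551011
N(-d1) = 0.85105841; N(-d2) = 0.86563318
P = K * exp(-rT) * N(-d2) - S_0' * N(-d1) = 90.1800 * 0.99551011 * 0.86563318 - 83.72446614 * 0.85105841 = 6.4579


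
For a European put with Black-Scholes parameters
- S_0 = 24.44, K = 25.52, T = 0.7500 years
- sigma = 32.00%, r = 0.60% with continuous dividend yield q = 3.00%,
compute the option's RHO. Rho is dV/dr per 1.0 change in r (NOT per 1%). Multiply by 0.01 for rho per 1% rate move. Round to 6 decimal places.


Answer: Rho = -12.202375

Derivation:
d1 = -0.0824215291; d2 = -0.3595496583
phi(d1) = 0.3975895102; exp(-qT) = 0.9777512372; exp(-rT) = 0.9955101098
N(-d2) = 0.6404080320
Rho = -K*T*exp(-rT)*N(-d2) = -25.5200 * 0.7500 * 0.9955101098 * 0.6404080320 = -12.202375


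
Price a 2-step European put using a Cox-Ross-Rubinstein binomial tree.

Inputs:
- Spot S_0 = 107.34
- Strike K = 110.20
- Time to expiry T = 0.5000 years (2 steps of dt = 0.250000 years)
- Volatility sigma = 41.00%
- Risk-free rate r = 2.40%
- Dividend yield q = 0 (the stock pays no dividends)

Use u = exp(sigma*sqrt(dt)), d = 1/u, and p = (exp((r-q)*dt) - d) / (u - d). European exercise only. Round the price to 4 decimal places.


Answer: Price = V(0,0) = 12.4865

Derivation:
dt = T/N = 0.250000
u = exp(sigma*sqrt(dt)) = 1.227525; d = 1/u = 0.814647
p = (exp((r-q)*dt) - d) / (u - d) = 0.463505
Discount per step: exp(-r*dt) = 0.994018
Stock lattice S(k, i) with i counting down-moves:
  k=0: S(0,0) = 107.3400
  k=1: S(1,0) = 131.7625; S(1,1) = 87.4442
  k=2: S(2,0) = 161.7418; S(2,1) = 107.3400; S(2,2) = 71.2362
Terminal payoffs V(N, i) = max(K - S_T, 0):
  V(2,0) = 0.000000; V(2,1) = 2.860000; V(2,2) = 38.963782
Backward induction: V(k, i) = exp(-r*dt) * [p * V(k+1, i) + (1-p) * V(k+1, i+1)].
  V(1,0) = exp(-r*dt) * [p*0.000000 + (1-p)*2.860000] = 1.525198
  V(1,1) = exp(-r*dt) * [p*2.860000 + (1-p)*38.963782] = 22.096537
  V(0,0) = exp(-r*dt) * [p*1.525198 + (1-p)*22.096537] = 12.486483


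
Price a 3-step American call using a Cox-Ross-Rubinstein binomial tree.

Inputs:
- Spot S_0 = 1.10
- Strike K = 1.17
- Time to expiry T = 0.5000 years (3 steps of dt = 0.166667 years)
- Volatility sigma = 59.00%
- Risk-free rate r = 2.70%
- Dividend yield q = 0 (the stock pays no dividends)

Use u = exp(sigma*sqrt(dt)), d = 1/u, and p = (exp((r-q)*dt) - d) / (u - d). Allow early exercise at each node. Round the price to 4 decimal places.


Answer: Price = V(0,0) = 0.1736

Derivation:
dt = T/N = 0.166667
u = exp(sigma*sqrt(dt)) = 1.272351; d = 1/u = 0.785947
p = (exp((r-q)*dt) - d) / (u - d) = 0.449345
Discount per step: exp(-r*dt) = 0.995510
Stock lattice S(k, i) with i counting down-moves:
  k=0: S(0,0) = 1.1000
  k=1: S(1,0) = 1.3996; S(1,1) = 0.8645
  k=2: S(2,0) = 1.7808; S(2,1) = 1.1000; S(2,2) = 0.6795
  k=3: S(3,0) = 2.2658; S(3,1) = 1.3996; S(3,2) = 0.8645; S(3,3) = 0.5340
Terminal payoffs V(N, i) = max(S_T - K, 0):
  V(3,0) = 1.095759; V(3,1) = 0.229586; V(3,2) = 0.000000; V(3,3) = 0.000000
Backward induction: V(k, i) = exp(-r*dt) * [p * V(k+1, i) + (1-p) * V(k+1, i+1)]; then take max(V_cont, immediate exercise) for American.
  V(2,0) = exp(-r*dt) * [p*1.095759 + (1-p)*0.229586] = 0.616018; exercise = 0.610765; V(2,0) = max -> 0.616018
  V(2,1) = exp(-r*dt) * [p*0.229586 + (1-p)*0.000000] = 0.102700; exercise = 0.000000; V(2,1) = max -> 0.102700
  V(2,2) = exp(-r*dt) * [p*0.000000 + (1-p)*0.000000] = 0.000000; exercise = 0.000000; V(2,2) = max -> 0.000000
  V(1,0) = exp(-r*dt) * [p*0.616018 + (1-p)*0.102700] = 0.331861; exercise = 0.229586; V(1,0) = max -> 0.331861
  V(1,1) = exp(-r*dt) * [p*0.102700 + (1-p)*0.000000] = 0.045941; exercise = 0.000000; V(1,1) = max -> 0.045941
  V(0,0) = exp(-r*dt) * [p*0.331861 + (1-p)*0.045941] = 0.173634; exercise = 0.000000; V(0,0) = max -> 0.173634


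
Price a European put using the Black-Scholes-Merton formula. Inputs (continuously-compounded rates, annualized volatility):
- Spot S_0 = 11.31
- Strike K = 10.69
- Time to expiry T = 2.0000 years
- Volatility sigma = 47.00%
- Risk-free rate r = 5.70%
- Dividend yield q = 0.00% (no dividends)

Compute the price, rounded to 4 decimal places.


Answer: Price = 1.9134

Derivation:
d1 = (ln(S/K) + (r - q + 0.5*sigma^2) * T) / (sigma * sqrt(T)) = 0.58867176
d2 = d1 - sigma * sqrt(T) = -0.07600862
exp(-rT) = 0.89225796; exp(-qT) = 1.00000000
P = K * exp(-rT) * N(-d2) - S_0 * exp(-qT) * N(-d1)
N(-d1) = 0.27804074; N(-d2) = 0.53029388
P = 10.6900 * 0.89225796 * 0.53029388 - 11.3100 * 1.00000000 * 0.27804074 = 1.9134


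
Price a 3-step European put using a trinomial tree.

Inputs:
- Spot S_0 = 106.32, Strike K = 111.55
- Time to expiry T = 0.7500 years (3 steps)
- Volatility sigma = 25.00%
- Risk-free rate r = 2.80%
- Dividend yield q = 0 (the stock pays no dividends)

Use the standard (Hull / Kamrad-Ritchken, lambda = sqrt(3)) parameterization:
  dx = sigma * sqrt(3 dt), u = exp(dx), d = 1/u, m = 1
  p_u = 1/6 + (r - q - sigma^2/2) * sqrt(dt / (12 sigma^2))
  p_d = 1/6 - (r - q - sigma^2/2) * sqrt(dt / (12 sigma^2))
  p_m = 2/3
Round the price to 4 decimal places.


dt = T/N = 0.250000; dx = sigma*sqrt(3*dt) = 0.216506
u = exp(dx) = 1.241731; d = 1/u = 0.805327
p_u = 0.164790, p_m = 0.666667, p_d = 0.168543
Discount per step: exp(-r*dt) = 0.993024
Stock lattice S(k, j) with j the centered position index:
  k=0: S(0,+0) = 106.3200
  k=1: S(1,-1) = 85.6224; S(1,+0) = 106.3200; S(1,+1) = 132.0208
  k=2: S(2,-2) = 68.9541; S(2,-1) = 85.6224; S(2,+0) = 106.3200; S(2,+1) = 132.0208; S(2,+2) = 163.9344
  k=3: S(3,-3) = 55.5306; S(3,-2) = 68.9541; S(3,-1) = 85.6224; S(3,+0) = 106.3200; S(3,+1) = 132.0208; S(3,+2) = 163.9344; S(3,+3) = 203.5624
Terminal payoffs V(N, j) = max(K - S_T, 0):
  V(3,-3) = 56.019392; V(3,-2) = 42.595924; V(3,-1) = 25.927589; V(3,+0) = 5.230000; V(3,+1) = 0.000000; V(3,+2) = 0.000000; V(3,+3) = 0.000000
Backward induction: V(k, j) = exp(-r*dt) * [p_u * V(k+1, j+1) + p_m * V(k+1, j) + p_d * V(k+1, j-1)]
  V(2,-2) = exp(-r*dt) * [p_u*25.927589 + p_m*42.595924 + p_d*56.019392] = 41.817825
  V(2,-1) = exp(-r*dt) * [p_u*5.230000 + p_m*25.927589 + p_d*42.595924] = 25.149495
  V(2,+0) = exp(-r*dt) * [p_u*0.000000 + p_m*5.230000 + p_d*25.927589] = 7.801778
  V(2,+1) = exp(-r*dt) * [p_u*0.000000 + p_m*0.000000 + p_d*5.230000] = 0.875331
  V(2,+2) = exp(-r*dt) * [p_u*0.000000 + p_m*0.000000 + p_d*0.000000] = 0.000000
  V(1,-1) = exp(-r*dt) * [p_u*7.801778 + p_m*25.149495 + p_d*41.817825] = 24.925004
  V(1,+0) = exp(-r*dt) * [p_u*0.875331 + p_m*7.801778 + p_d*25.149495] = 9.517349
  V(1,+1) = exp(-r*dt) * [p_u*0.000000 + p_m*0.875331 + p_d*7.801778] = 1.885247
  V(0,+0) = exp(-r*dt) * [p_u*1.885247 + p_m*9.517349 + p_d*24.925004] = 10.780776

Answer: Price = V(0,0) = 10.7808


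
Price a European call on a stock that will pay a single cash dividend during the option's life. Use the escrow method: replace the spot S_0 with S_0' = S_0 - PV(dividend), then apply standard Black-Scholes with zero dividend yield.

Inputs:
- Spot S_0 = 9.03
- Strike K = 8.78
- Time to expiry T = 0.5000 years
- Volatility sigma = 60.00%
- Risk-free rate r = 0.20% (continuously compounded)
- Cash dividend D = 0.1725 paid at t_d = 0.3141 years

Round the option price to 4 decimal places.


Answer: Price = 1.5244

Derivation:
PV(D) = D * exp(-r * t_d) = 0.1725 * 0.99937200 = 0.17239167
S_0' = S_0 - PV(D) = 9.0300 - 0.17239167 = 8.85760833
d1 = (ln(S_0'/K) + (r + sigma^2/2)*T) / (sigma*sqrt(T)) = 0.23523175
d2 = d1 - sigma*sqrt(T) = -0.18903232
exp(-rT) = 0.99900050
N(d1) = 0.59298557; N(d2) = 0.42503374
C = S_0' * N(d1) - K * exp(-rT) * N(d2) = 8.85760833 * 0.59298557 - 8.7800 * 0.99900050 * 0.42503374 = 1.5244


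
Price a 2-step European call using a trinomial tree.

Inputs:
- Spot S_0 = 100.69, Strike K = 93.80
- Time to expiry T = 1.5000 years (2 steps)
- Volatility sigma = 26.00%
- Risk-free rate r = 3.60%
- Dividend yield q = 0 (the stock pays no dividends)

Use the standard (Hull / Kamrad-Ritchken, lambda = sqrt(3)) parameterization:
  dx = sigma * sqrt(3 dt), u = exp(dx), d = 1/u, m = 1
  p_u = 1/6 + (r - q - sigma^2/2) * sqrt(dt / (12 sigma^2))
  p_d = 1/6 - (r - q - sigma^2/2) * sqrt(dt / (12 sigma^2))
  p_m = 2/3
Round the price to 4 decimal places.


Answer: Price = V(0,0) = 18.3696

Derivation:
dt = T/N = 0.750000; dx = sigma*sqrt(3*dt) = 0.390000
u = exp(dx) = 1.476981; d = 1/u = 0.677057
p_u = 0.168782, p_m = 0.666667, p_d = 0.164551
Discount per step: exp(-r*dt) = 0.973361
Stock lattice S(k, j) with j the centered position index:
  k=0: S(0,+0) = 100.6900
  k=1: S(1,-1) = 68.1729; S(1,+0) = 100.6900; S(1,+1) = 148.7172
  k=2: S(2,-2) = 46.1569; S(2,-1) = 68.1729; S(2,+0) = 100.6900; S(2,+1) = 148.7172; S(2,+2) = 219.6524
Terminal payoffs V(N, j) = max(S_T - K, 0):
  V(2,-2) = 0.000000; V(2,-1) = 0.000000; V(2,+0) = 6.890000; V(2,+1) = 54.917196; V(2,+2) = 125.852442
Backward induction: V(k, j) = exp(-r*dt) * [p_u * V(k+1, j+1) + p_m * V(k+1, j) + p_d * V(k+1, j-1)]
  V(1,-1) = exp(-r*dt) * [p_u*6.890000 + p_m*0.000000 + p_d*0.000000] = 1.131930
  V(1,+0) = exp(-r*dt) * [p_u*54.917196 + p_m*6.890000 + p_d*0.000000] = 13.493094
  V(1,+1) = exp(-r*dt) * [p_u*125.852442 + p_m*54.917196 + p_d*6.890000] = 57.415519
  V(0,+0) = exp(-r*dt) * [p_u*57.415519 + p_m*13.493094 + p_d*1.131930] = 18.369629


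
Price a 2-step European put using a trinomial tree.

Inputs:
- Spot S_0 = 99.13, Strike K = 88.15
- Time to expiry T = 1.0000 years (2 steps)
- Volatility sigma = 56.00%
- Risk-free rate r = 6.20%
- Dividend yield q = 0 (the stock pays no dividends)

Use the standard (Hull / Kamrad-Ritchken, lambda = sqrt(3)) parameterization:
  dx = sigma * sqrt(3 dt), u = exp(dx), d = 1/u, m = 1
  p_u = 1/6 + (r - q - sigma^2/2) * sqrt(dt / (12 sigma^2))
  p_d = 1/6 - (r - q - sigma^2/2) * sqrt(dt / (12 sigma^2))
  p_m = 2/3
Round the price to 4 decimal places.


dt = T/N = 0.500000; dx = sigma*sqrt(3*dt) = 0.685857
u = exp(dx) = 1.985473; d = 1/u = 0.503658
p_u = 0.132111, p_m = 0.666667, p_d = 0.201222
Discount per step: exp(-r*dt) = 0.969476
Stock lattice S(k, j) with j the centered position index:
  k=0: S(0,+0) = 99.1300
  k=1: S(1,-1) = 49.9277; S(1,+0) = 99.1300; S(1,+1) = 196.8199
  k=2: S(2,-2) = 25.1465; S(2,-1) = 49.9277; S(2,+0) = 99.1300; S(2,+1) = 196.8199; S(2,+2) = 390.7806
Terminal payoffs V(N, j) = max(K - S_T, 0):
  V(2,-2) = 63.003522; V(2,-1) = 38.222348; V(2,+0) = 0.000000; V(2,+1) = 0.000000; V(2,+2) = 0.000000
Backward induction: V(k, j) = exp(-r*dt) * [p_u * V(k+1, j+1) + p_m * V(k+1, j) + p_d * V(k+1, j-1)]
  V(1,-1) = exp(-r*dt) * [p_u*0.000000 + p_m*38.222348 + p_d*63.003522] = 36.994469
  V(1,+0) = exp(-r*dt) * [p_u*0.000000 + p_m*0.000000 + p_d*38.222348] = 7.456407
  V(1,+1) = exp(-r*dt) * [p_u*0.000000 + p_m*0.000000 + p_d*0.000000] = 0.000000
  V(0,+0) = exp(-r*dt) * [p_u*0.000000 + p_m*7.456407 + p_d*36.994469] = 12.036076

Answer: Price = V(0,0) = 12.0361


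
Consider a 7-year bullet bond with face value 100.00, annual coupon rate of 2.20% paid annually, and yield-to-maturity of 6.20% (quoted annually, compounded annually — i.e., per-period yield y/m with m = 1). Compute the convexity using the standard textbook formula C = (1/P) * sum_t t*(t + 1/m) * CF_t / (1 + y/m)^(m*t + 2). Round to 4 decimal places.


Answer: Convexity = 44.9098

Derivation:
Coupon per period c = face * coupon_rate / m = 2.200000
Periods per year m = 1; per-period yield y/m = 0.062000
Number of cashflows N = 7
Cashflows (t years, CF_t, discount factor 1/(1+y/m)^(m*t), PV):
  t = 1.0000: CF_t = 2.200000, DF = 0.941620, PV = 2.071563
  t = 2.0000: CF_t = 2.200000, DF = 0.886647, PV = 1.950624
  t = 3.0000: CF_t = 2.200000, DF = 0.834885, PV = 1.836746
  t = 4.0000: CF_t = 2.200000, DF = 0.786144, PV = 1.729516
  t = 5.0000: CF_t = 2.200000, DF = 0.740248, PV = 1.628546
  t = 6.0000: CF_t = 2.200000, DF = 0.697032, PV = 1.533471
  t = 7.0000: CF_t = 102.200000, DF = 0.656339, PV = 67.077872
Price P = sum_t PV_t = 77.828339
Convexity numerator sum_t t*(t + 1/m) * CF_t / (1+y/m)^(m*t + 2):
  t = 1.0000: term = 3.673492
  t = 2.0000: term = 10.377097
  t = 3.0000: term = 19.542555
  t = 4.0000: term = 30.669421
  t = 5.0000: term = 43.318391
  t = 6.0000: term = 57.105224
  t = 7.0000: term = 3330.567747
Convexity = (1/P) * sum = 3495.253927 / 77.828339 = 44.909784


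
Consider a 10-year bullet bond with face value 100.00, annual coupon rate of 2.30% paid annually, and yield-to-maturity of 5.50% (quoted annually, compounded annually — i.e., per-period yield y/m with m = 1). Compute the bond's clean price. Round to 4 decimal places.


Answer: Price = 75.8796

Derivation:
Coupon per period c = face * coupon_rate / m = 2.300000
Periods per year m = 1; per-period yield y/m = 0.055000
Number of cashflows N = 10
Cashflows (t years, CF_t, discount factor 1/(1+y/m)^(m*t), PV):
  t = 1.0000: CF_t = 2.300000, DF = 0.947867, PV = 2.180095
  t = 2.0000: CF_t = 2.300000, DF = 0.898452, PV = 2.066441
  t = 3.0000: CF_t = 2.300000, DF = 0.851614, PV = 1.958711
  t = 4.0000: CF_t = 2.300000, DF = 0.807217, PV = 1.856599
  t = 5.0000: CF_t = 2.300000, DF = 0.765134, PV = 1.759809
  t = 6.0000: CF_t = 2.300000, DF = 0.725246, PV = 1.668065
  t = 7.0000: CF_t = 2.300000, DF = 0.687437, PV = 1.581105
  t = 8.0000: CF_t = 2.300000, DF = 0.651599, PV = 1.498677
  t = 9.0000: CF_t = 2.300000, DF = 0.617629, PV = 1.420547
  t = 10.0000: CF_t = 102.300000, DF = 0.585431, PV = 59.889548
Price P = sum_t PV_t = 75.879597


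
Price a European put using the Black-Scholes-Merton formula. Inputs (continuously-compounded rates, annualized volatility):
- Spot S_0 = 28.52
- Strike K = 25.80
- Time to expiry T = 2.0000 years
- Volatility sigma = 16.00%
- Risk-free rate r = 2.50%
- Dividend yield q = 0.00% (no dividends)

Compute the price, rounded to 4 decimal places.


d1 = (ln(S/K) + (r - q + 0.5*sigma^2) * T) / (sigma * sqrt(T)) = 0.77707104
d2 = d1 - sigma * sqrt(T) = 0.55079687
exp(-rT) = 0.95122942; exp(-qT) = 1.00000000
P = K * exp(-rT) * N(-d2) - S_0 * exp(-qT) * N(-d1)
N(-d1) = 0.21855843; N(-d2) = 0.29088647
P = 25.8000 * 0.95122942 * 0.29088647 - 28.5200 * 1.00000000 * 0.21855843 = 0.9056

Answer: Price = 0.9056


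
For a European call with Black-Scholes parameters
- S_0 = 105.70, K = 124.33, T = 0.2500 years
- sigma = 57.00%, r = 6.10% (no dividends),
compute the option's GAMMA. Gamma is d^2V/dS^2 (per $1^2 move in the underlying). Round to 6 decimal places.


d1 = -0.3735857126; d2 = -0.6585857126
phi(d1) = 0.3720519903; exp(-qT) = 1.0000000000; exp(-rT) = 0.9848656924
Gamma = exp(-qT) * phi(d1) / (S * sigma * sqrt(T)) = 1.0000000000 * 0.3720519903 / (105.7000 * 0.5700 * 0.5000000000) = 0.012350

Answer: Gamma = 0.012350


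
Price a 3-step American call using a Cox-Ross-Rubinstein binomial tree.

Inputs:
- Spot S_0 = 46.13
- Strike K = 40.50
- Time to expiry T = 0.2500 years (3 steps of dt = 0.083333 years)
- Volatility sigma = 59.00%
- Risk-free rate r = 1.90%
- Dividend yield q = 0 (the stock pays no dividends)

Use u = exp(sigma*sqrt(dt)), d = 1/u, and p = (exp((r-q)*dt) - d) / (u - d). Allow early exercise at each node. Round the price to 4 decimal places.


Answer: Price = V(0,0) = 8.4443

Derivation:
dt = T/N = 0.083333
u = exp(sigma*sqrt(dt)) = 1.185682; d = 1/u = 0.843396
p = (exp((r-q)*dt) - d) / (u - d) = 0.462152
Discount per step: exp(-r*dt) = 0.998418
Stock lattice S(k, i) with i counting down-moves:
  k=0: S(0,0) = 46.1300
  k=1: S(1,0) = 54.6955; S(1,1) = 38.9059
  k=2: S(2,0) = 64.8515; S(2,1) = 46.1300; S(2,2) = 32.8131
  k=3: S(3,0) = 76.8933; S(3,1) = 54.6955; S(3,2) = 38.9059; S(3,3) = 27.6744
Terminal payoffs V(N, i) = max(S_T - K, 0):
  V(3,0) = 36.393280; V(3,1) = 14.195521; V(3,2) = 0.000000; V(3,3) = 0.000000
Backward induction: V(k, i) = exp(-r*dt) * [p * V(k+1, i) + (1-p) * V(k+1, i+1)]; then take max(V_cont, immediate exercise) for American.
  V(2,0) = exp(-r*dt) * [p*36.393280 + (1-p)*14.195521] = 24.415582; exercise = 24.351507; V(2,0) = max -> 24.415582
  V(2,1) = exp(-r*dt) * [p*14.195521 + (1-p)*0.000000] = 6.550116; exercise = 5.630000; V(2,1) = max -> 6.550116
  V(2,2) = exp(-r*dt) * [p*0.000000 + (1-p)*0.000000] = 0.000000; exercise = 0.000000; V(2,2) = max -> 0.000000
  V(1,0) = exp(-r*dt) * [p*24.415582 + (1-p)*6.550116] = 14.783260; exercise = 14.195521; V(1,0) = max -> 14.783260
  V(1,1) = exp(-r*dt) * [p*6.550116 + (1-p)*0.000000] = 3.022363; exercise = 0.000000; V(1,1) = max -> 3.022363
  V(0,0) = exp(-r*dt) * [p*14.783260 + (1-p)*3.022363] = 8.444310; exercise = 5.630000; V(0,0) = max -> 8.444310


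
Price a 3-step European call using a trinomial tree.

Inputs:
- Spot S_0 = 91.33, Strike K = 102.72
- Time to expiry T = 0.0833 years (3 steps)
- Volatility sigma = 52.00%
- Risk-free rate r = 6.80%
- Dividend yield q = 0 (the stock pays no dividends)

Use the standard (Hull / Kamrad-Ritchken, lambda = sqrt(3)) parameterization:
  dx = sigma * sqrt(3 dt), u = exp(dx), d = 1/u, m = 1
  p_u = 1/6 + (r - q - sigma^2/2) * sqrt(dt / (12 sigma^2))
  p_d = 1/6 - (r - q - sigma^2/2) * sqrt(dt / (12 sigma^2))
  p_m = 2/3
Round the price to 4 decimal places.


dt = T/N = 0.027767; dx = sigma*sqrt(3*dt) = 0.150081
u = exp(dx) = 1.161928; d = 1/u = 0.860638
p_u = 0.160450, p_m = 0.666667, p_d = 0.172883
Discount per step: exp(-r*dt) = 0.998114
Stock lattice S(k, j) with j the centered position index:
  k=0: S(0,+0) = 91.3300
  k=1: S(1,-1) = 78.6021; S(1,+0) = 91.3300; S(1,+1) = 106.1189
  k=2: S(2,-2) = 67.6480; S(2,-1) = 78.6021; S(2,+0) = 91.3300; S(2,+1) = 106.1189; S(2,+2) = 123.3026
  k=3: S(3,-3) = 58.2204; S(3,-2) = 67.6480; S(3,-1) = 78.6021; S(3,+0) = 91.3300; S(3,+1) = 106.1189; S(3,+2) = 123.3026; S(3,+3) = 143.2688
Terminal payoffs V(N, j) = max(S_T - K, 0):
  V(3,-3) = 0.000000; V(3,-2) = 0.000000; V(3,-1) = 0.000000; V(3,+0) = 0.000000; V(3,+1) = 3.398921; V(3,+2) = 20.582589; V(3,+3) = 40.548781
Backward induction: V(k, j) = exp(-r*dt) * [p_u * V(k+1, j+1) + p_m * V(k+1, j) + p_d * V(k+1, j-1)]
  V(2,-2) = exp(-r*dt) * [p_u*0.000000 + p_m*0.000000 + p_d*0.000000] = 0.000000
  V(2,-1) = exp(-r*dt) * [p_u*0.000000 + p_m*0.000000 + p_d*0.000000] = 0.000000
  V(2,+0) = exp(-r*dt) * [p_u*3.398921 + p_m*0.000000 + p_d*0.000000] = 0.544329
  V(2,+1) = exp(-r*dt) * [p_u*20.582589 + p_m*3.398921 + p_d*0.000000] = 5.557926
  V(2,+2) = exp(-r*dt) * [p_u*40.548781 + p_m*20.582589 + p_d*3.398921] = 20.776141
  V(1,-1) = exp(-r*dt) * [p_u*0.544329 + p_m*0.000000 + p_d*0.000000] = 0.087173
  V(1,+0) = exp(-r*dt) * [p_u*5.557926 + p_m*0.544329 + p_d*0.000000] = 1.252290
  V(1,+1) = exp(-r*dt) * [p_u*20.776141 + p_m*5.557926 + p_d*0.544329] = 7.119472
  V(0,+0) = exp(-r*dt) * [p_u*7.119472 + p_m*1.252290 + p_d*0.087173] = 1.988494

Answer: Price = V(0,0) = 1.9885


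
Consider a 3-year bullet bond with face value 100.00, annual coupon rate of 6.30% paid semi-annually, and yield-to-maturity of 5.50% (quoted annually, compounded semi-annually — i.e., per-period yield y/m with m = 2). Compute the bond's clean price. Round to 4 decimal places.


Coupon per period c = face * coupon_rate / m = 3.150000
Periods per year m = 2; per-period yield y/m = 0.027500
Number of cashflows N = 6
Cashflows (t years, CF_t, discount factor 1/(1+y/m)^(m*t), PV):
  t = 0.5000: CF_t = 3.150000, DF = 0.973236, PV = 3.065693
  t = 1.0000: CF_t = 3.150000, DF = 0.947188, PV = 2.983643
  t = 1.5000: CF_t = 3.150000, DF = 0.921838, PV = 2.903789
  t = 2.0000: CF_t = 3.150000, DF = 0.897166, PV = 2.826072
  t = 2.5000: CF_t = 3.150000, DF = 0.873154, PV = 2.750435
  t = 3.0000: CF_t = 103.150000, DF = 0.849785, PV = 87.655314
Price P = sum_t PV_t = 102.184947

Answer: Price = 102.1849


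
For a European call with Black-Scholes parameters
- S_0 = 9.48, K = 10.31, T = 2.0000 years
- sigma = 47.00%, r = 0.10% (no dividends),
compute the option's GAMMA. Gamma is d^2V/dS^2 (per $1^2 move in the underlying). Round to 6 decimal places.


d1 = 0.2090779623; d2 = -0.4556024120
phi(d1) = 0.3903172807; exp(-qT) = 1.0000000000; exp(-rT) = 0.9980019987
Gamma = exp(-qT) * phi(d1) / (S * sigma * sqrt(T)) = 1.0000000000 * 0.3903172807 / (9.4800 * 0.4700 * 1.4142135624) = 0.061944

Answer: Gamma = 0.061944


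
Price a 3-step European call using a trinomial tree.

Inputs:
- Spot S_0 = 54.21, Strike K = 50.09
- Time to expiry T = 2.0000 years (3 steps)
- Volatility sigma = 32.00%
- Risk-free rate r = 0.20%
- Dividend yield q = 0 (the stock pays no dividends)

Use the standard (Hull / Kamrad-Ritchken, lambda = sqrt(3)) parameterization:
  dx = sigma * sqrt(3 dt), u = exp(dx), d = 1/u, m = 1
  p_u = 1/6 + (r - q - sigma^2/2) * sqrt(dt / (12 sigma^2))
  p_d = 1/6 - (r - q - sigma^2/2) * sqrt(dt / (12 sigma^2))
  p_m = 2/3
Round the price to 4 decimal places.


dt = T/N = 0.666667; dx = sigma*sqrt(3*dt) = 0.452548
u = exp(dx) = 1.572314; d = 1/u = 0.636005
p_u = 0.130427, p_m = 0.666667, p_d = 0.202906
Discount per step: exp(-r*dt) = 0.998668
Stock lattice S(k, j) with j the centered position index:
  k=0: S(0,+0) = 54.2100
  k=1: S(1,-1) = 34.4778; S(1,+0) = 54.2100; S(1,+1) = 85.2351
  k=2: S(2,-2) = 21.9281; S(2,-1) = 34.4778; S(2,+0) = 54.2100; S(2,+1) = 85.2351; S(2,+2) = 134.0164
  k=3: S(3,-3) = 13.9464; S(3,-2) = 21.9281; S(3,-1) = 34.4778; S(3,+0) = 54.2100; S(3,+1) = 85.2351; S(3,+2) = 134.0164; S(3,+3) = 210.7158
Terminal payoffs V(N, j) = max(S_T - K, 0):
  V(3,-3) = 0.000000; V(3,-2) = 0.000000; V(3,-1) = 0.000000; V(3,+0) = 4.120000; V(3,+1) = 35.145135; V(3,+2) = 83.926386; V(3,+3) = 160.625823
Backward induction: V(k, j) = exp(-r*dt) * [p_u * V(k+1, j+1) + p_m * V(k+1, j) + p_d * V(k+1, j-1)]
  V(2,-2) = exp(-r*dt) * [p_u*0.000000 + p_m*0.000000 + p_d*0.000000] = 0.000000
  V(2,-1) = exp(-r*dt) * [p_u*4.120000 + p_m*0.000000 + p_d*0.000000] = 0.536645
  V(2,+0) = exp(-r*dt) * [p_u*35.145135 + p_m*4.120000 + p_d*0.000000] = 7.320789
  V(2,+1) = exp(-r*dt) * [p_u*83.926386 + p_m*35.145135 + p_d*4.120000] = 35.165448
  V(2,+2) = exp(-r*dt) * [p_u*160.625823 + p_m*83.926386 + p_d*35.145135] = 83.920126
  V(1,-1) = exp(-r*dt) * [p_u*7.320789 + p_m*0.536645 + p_d*0.000000] = 1.310846
  V(1,+0) = exp(-r*dt) * [p_u*35.165448 + p_m*7.320789 + p_d*0.536645] = 9.563195
  V(1,+1) = exp(-r*dt) * [p_u*83.920126 + p_m*35.165448 + p_d*7.320789] = 35.826750
  V(0,+0) = exp(-r*dt) * [p_u*35.826750 + p_m*9.563195 + p_d*1.310846] = 11.299157

Answer: Price = V(0,0) = 11.2992


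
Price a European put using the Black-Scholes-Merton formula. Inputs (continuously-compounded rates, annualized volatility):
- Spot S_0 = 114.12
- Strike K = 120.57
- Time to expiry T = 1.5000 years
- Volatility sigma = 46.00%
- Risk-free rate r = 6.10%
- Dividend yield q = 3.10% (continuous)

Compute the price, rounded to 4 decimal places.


d1 = (ln(S/K) + (r - q + 0.5*sigma^2) * T) / (sigma * sqrt(T)) = 0.26397695
d2 = d1 - sigma * sqrt(T) = -0.29940569
exp(-rT) = 0.91256132; exp(-qT) = 0.95456456
P = K * exp(-rT) * N(-d2) - S_0 * exp(-qT) * N(-d1)
N(-d1) = 0.39589884; N(-d2) = 0.61768474
P = 120.5700 * 0.91256132 * 0.61768474 - 114.1200 * 0.95456456 * 0.39589884 = 24.8351

Answer: Price = 24.8351


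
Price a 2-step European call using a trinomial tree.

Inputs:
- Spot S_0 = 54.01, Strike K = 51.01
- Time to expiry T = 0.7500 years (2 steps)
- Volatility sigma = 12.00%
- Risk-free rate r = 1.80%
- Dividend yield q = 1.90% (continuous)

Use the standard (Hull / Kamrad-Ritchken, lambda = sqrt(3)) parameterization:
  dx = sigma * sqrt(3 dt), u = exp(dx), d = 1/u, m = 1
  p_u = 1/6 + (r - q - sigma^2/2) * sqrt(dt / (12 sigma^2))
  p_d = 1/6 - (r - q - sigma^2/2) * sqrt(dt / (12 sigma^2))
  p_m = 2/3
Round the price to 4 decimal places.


dt = T/N = 0.375000; dx = sigma*sqrt(3*dt) = 0.127279
u = exp(dx) = 1.135734; d = 1/u = 0.880488
p_u = 0.154587, p_m = 0.666667, p_d = 0.178746
Discount per step: exp(-r*dt) = 0.993273
Stock lattice S(k, j) with j the centered position index:
  k=0: S(0,+0) = 54.0100
  k=1: S(1,-1) = 47.5551; S(1,+0) = 54.0100; S(1,+1) = 61.3410
  k=2: S(2,-2) = 41.8717; S(2,-1) = 47.5551; S(2,+0) = 54.0100; S(2,+1) = 61.3410; S(2,+2) = 69.6671
Terminal payoffs V(N, j) = max(S_T - K, 0):
  V(2,-2) = 0.000000; V(2,-1) = 0.000000; V(2,+0) = 3.000000; V(2,+1) = 10.330998; V(2,+2) = 18.657063
Backward induction: V(k, j) = exp(-r*dt) * [p_u * V(k+1, j+1) + p_m * V(k+1, j) + p_d * V(k+1, j-1)]
  V(1,-1) = exp(-r*dt) * [p_u*3.000000 + p_m*0.000000 + p_d*0.000000] = 0.460641
  V(1,+0) = exp(-r*dt) * [p_u*10.330998 + p_m*3.000000 + p_d*0.000000] = 3.572839
  V(1,+1) = exp(-r*dt) * [p_u*18.657063 + p_m*10.330998 + p_d*3.000000] = 10.238367
  V(0,+0) = exp(-r*dt) * [p_u*10.238367 + p_m*3.572839 + p_d*0.460641] = 4.019723

Answer: Price = V(0,0) = 4.0197
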